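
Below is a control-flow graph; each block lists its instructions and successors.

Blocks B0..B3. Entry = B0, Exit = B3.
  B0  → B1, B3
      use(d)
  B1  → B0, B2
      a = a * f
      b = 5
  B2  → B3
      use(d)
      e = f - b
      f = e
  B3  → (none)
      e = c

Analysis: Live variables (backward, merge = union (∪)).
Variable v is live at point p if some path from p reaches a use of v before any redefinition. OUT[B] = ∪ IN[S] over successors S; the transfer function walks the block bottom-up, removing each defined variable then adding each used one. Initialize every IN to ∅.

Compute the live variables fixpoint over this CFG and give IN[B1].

Per-block solution:
  B0:  IN={a, c, d, f}  OUT={a, c, d, f}
  B1:  IN={a, c, d, f}  OUT={a, b, c, d, f}
  B2:  IN={b, c, d, f}  OUT={c}
  B3:  IN={c}  OUT={}

Merge at B1: OUT[B1] = IN[B0] ⊔ IN[B2] = {a, b, c, d, f}
Applying B1's transfer function to that OUT value gives IN[B1] (row B1 above).

Answer: {a, c, d, f}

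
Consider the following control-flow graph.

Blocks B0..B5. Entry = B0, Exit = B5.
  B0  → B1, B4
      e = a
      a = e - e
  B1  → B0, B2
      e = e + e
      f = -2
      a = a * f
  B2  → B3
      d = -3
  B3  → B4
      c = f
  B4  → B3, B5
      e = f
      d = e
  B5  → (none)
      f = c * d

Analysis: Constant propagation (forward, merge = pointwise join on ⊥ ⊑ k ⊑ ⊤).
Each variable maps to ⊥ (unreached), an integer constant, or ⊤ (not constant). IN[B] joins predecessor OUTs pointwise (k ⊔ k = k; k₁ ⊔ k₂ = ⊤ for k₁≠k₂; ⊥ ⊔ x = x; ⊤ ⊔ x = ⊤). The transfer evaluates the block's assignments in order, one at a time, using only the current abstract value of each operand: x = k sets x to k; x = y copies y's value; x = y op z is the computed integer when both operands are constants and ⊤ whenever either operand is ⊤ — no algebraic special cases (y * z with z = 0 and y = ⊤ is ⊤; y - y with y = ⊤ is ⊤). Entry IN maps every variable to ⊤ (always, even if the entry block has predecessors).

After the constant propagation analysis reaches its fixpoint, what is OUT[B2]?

Per-block solution:
  B0:  IN=(all ⊤)  OUT=(all ⊤)
  B1:  IN=(all ⊤)  OUT={f:-2; rest ⊤}
  B2:  IN={f:-2; rest ⊤}  OUT={d:-3, f:-2; rest ⊤}
  B3:  IN=(all ⊤)  OUT=(all ⊤)
  B4:  IN=(all ⊤)  OUT=(all ⊤)
  B5:  IN=(all ⊤)  OUT=(all ⊤)

Merge at B2: IN[B2] = OUT[B1] = {a: ⊤, b: ⊤, c: ⊤, d: ⊤, e: ⊤, f: -2}
Applying B2's transfer function to that IN value gives OUT[B2] (row B2 above).

Answer: {a: ⊤, b: ⊤, c: ⊤, d: -3, e: ⊤, f: -2}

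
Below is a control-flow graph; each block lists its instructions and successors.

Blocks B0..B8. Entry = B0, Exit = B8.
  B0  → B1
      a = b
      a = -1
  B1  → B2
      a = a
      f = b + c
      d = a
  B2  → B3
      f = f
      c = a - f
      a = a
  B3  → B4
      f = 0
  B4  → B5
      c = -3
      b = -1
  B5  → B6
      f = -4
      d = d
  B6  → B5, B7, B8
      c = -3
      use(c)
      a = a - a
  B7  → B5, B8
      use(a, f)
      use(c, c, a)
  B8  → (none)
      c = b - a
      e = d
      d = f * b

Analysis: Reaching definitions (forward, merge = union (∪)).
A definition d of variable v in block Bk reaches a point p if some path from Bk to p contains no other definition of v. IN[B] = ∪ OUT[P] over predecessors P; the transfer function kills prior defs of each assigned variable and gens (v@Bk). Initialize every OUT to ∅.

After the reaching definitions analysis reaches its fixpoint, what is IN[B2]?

Converged values:
  B0:   IN={}   OUT={a@B0}
  B1:   IN={a@B0}   OUT={a@B1, d@B1, f@B1}
  B2:   IN={a@B1, d@B1, f@B1}   OUT={a@B2, c@B2, d@B1, f@B2}
  B3:   IN={a@B2, c@B2, d@B1, f@B2}   OUT={a@B2, c@B2, d@B1, f@B3}
  B4:   IN={a@B2, c@B2, d@B1, f@B3}   OUT={a@B2, b@B4, c@B4, d@B1, f@B3}
  B5:   IN={a@B2, a@B6, b@B4, c@B4, c@B6, d@B1, d@B5, f@B3, f@B5}   OUT={a@B2, a@B6, b@B4, c@B4, c@B6, d@B5, f@B5}
  B6:   IN={a@B2, a@B6, b@B4, c@B4, c@B6, d@B5, f@B5}   OUT={a@B6, b@B4, c@B6, d@B5, f@B5}
  B7:   IN={a@B6, b@B4, c@B6, d@B5, f@B5}   OUT={a@B6, b@B4, c@B6, d@B5, f@B5}
  B8:   IN={a@B6, b@B4, c@B6, d@B5, f@B5}   OUT={a@B6, b@B4, c@B8, d@B8, e@B8, f@B5}

Merge at B2: IN[B2] = OUT[B1] = {a@B1, d@B1, f@B1}

Answer: {a@B1, d@B1, f@B1}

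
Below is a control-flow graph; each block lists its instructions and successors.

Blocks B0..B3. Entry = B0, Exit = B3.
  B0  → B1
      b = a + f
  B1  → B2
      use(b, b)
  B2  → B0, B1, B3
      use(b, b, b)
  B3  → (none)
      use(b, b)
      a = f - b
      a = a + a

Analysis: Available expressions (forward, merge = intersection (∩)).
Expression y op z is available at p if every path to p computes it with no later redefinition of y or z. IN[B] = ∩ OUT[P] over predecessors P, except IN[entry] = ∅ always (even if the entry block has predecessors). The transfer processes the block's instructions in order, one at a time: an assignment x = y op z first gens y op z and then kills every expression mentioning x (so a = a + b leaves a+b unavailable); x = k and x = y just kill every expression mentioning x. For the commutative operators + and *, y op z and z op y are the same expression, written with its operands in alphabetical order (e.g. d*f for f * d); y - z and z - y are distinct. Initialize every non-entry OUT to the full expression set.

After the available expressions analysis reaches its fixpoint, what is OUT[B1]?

Per-block solution:
  B0: | IN={} | OUT={a+f}
  B1: | IN={a+f} | OUT={a+f}
  B2: | IN={a+f} | OUT={a+f}
  B3: | IN={a+f} | OUT={f-b}

Merge at B1: IN[B1] = OUT[B0] ∩ OUT[B2] = {a+f}
Applying B1's transfer function to that IN value gives OUT[B1] (row B1 above).

Answer: {a+f}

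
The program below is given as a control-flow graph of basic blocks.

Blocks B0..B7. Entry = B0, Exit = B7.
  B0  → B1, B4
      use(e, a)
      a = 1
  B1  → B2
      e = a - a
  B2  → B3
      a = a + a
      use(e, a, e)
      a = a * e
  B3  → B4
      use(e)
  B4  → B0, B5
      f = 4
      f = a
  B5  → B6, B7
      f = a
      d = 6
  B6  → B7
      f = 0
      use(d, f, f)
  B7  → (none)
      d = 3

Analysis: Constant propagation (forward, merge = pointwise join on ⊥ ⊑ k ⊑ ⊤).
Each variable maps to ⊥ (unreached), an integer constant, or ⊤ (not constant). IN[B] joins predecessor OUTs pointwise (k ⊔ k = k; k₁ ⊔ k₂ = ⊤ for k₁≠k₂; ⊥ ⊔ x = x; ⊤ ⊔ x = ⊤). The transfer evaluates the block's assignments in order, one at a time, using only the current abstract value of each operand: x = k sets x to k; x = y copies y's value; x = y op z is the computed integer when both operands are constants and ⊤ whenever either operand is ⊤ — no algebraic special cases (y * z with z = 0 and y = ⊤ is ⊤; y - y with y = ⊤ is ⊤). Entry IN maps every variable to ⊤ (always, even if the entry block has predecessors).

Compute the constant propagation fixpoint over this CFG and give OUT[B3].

Per-block solution:
  B0:   IN=(all ⊤)   OUT={a:1; rest ⊤}
  B1:   IN={a:1; rest ⊤}   OUT={a:1, e:0; rest ⊤}
  B2:   IN={a:1, e:0; rest ⊤}   OUT={a:0, e:0; rest ⊤}
  B3:   IN={a:0, e:0; rest ⊤}   OUT={a:0, e:0; rest ⊤}
  B4:   IN=(all ⊤)   OUT=(all ⊤)
  B5:   IN=(all ⊤)   OUT={d:6; rest ⊤}
  B6:   IN={d:6; rest ⊤}   OUT={d:6, f:0; rest ⊤}
  B7:   IN={d:6; rest ⊤}   OUT={d:3; rest ⊤}

Merge at B3: IN[B3] = OUT[B2] = {a: 0, b: ⊤, c: ⊤, d: ⊤, e: 0, f: ⊤}
Applying B3's transfer function to that IN value gives OUT[B3] (row B3 above).

Answer: {a: 0, b: ⊤, c: ⊤, d: ⊤, e: 0, f: ⊤}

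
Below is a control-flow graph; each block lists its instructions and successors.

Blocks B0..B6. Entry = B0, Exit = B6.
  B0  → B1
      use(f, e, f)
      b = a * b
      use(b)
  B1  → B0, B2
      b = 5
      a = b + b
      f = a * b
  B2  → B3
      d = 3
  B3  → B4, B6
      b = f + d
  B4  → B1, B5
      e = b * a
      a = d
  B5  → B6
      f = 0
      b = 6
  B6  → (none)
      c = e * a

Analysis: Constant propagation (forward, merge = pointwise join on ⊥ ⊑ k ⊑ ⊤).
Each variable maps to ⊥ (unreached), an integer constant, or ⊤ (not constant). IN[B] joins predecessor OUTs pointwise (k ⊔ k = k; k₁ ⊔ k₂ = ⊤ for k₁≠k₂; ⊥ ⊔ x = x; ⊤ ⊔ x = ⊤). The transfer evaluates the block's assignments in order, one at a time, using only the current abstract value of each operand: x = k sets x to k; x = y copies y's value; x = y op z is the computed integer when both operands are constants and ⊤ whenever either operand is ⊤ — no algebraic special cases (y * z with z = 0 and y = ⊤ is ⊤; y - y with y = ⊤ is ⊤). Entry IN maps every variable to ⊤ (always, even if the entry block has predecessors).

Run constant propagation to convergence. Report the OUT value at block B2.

Converged values:
  B0: | IN=(all ⊤) | OUT=(all ⊤)
  B1: | IN=(all ⊤) | OUT={a:10, b:5, f:50; rest ⊤}
  B2: | IN={a:10, b:5, f:50; rest ⊤} | OUT={a:10, b:5, d:3, f:50; rest ⊤}
  B3: | IN={a:10, b:5, d:3, f:50; rest ⊤} | OUT={a:10, b:53, d:3, f:50; rest ⊤}
  B4: | IN={a:10, b:53, d:3, f:50; rest ⊤} | OUT={a:3, b:53, d:3, e:530, f:50; rest ⊤}
  B5: | IN={a:3, b:53, d:3, e:530, f:50; rest ⊤} | OUT={a:3, b:6, d:3, e:530, f:0; rest ⊤}
  B6: | IN={d:3; rest ⊤} | OUT={d:3; rest ⊤}

Merge at B2: IN[B2] = OUT[B1] = {a: 10, b: 5, c: ⊤, d: ⊤, e: ⊤, f: 50}
Applying B2's transfer function to that IN value gives OUT[B2] (row B2 above).

Answer: {a: 10, b: 5, c: ⊤, d: 3, e: ⊤, f: 50}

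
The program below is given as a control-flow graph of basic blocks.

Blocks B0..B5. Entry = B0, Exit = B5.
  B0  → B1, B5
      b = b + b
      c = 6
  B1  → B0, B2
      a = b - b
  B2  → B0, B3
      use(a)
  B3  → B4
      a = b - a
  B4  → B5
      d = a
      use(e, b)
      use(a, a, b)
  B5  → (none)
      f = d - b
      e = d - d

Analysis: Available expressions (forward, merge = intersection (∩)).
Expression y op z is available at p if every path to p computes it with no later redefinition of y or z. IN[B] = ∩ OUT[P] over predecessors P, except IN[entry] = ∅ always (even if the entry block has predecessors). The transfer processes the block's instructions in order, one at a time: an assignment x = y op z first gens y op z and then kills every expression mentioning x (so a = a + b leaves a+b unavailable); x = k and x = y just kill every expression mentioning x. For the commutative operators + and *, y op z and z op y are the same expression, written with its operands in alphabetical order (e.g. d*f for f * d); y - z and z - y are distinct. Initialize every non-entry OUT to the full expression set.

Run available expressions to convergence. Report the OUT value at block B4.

Answer: {b-b}

Derivation:
Fixpoint table:
  B0: | IN={} | OUT={}
  B1: | IN={} | OUT={b-b}
  B2: | IN={b-b} | OUT={b-b}
  B3: | IN={b-b} | OUT={b-b}
  B4: | IN={b-b} | OUT={b-b}
  B5: | IN={} | OUT={d-b, d-d}

Merge at B4: IN[B4] = OUT[B3] = {b-b}
Applying B4's transfer function to that IN value gives OUT[B4] (row B4 above).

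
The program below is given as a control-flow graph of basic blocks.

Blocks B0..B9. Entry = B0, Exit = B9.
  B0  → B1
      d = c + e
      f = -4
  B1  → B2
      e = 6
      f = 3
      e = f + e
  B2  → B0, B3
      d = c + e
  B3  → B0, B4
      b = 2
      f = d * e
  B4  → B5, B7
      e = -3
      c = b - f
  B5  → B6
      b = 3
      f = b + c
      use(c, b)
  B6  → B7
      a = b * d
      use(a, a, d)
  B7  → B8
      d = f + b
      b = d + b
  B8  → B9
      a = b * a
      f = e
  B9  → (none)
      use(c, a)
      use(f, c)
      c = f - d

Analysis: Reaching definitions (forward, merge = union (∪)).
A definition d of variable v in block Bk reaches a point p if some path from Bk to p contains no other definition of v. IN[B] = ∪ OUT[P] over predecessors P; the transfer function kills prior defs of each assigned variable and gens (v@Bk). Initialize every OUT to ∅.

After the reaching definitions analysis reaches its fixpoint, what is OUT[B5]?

Answer: {b@B5, c@B4, d@B2, e@B4, f@B5}

Derivation:
Converged values:
  B0:   IN={b@B3, d@B2, e@B1, f@B1, f@B3}   OUT={b@B3, d@B0, e@B1, f@B0}
  B1:   IN={b@B3, d@B0, e@B1, f@B0}   OUT={b@B3, d@B0, e@B1, f@B1}
  B2:   IN={b@B3, d@B0, e@B1, f@B1}   OUT={b@B3, d@B2, e@B1, f@B1}
  B3:   IN={b@B3, d@B2, e@B1, f@B1}   OUT={b@B3, d@B2, e@B1, f@B3}
  B4:   IN={b@B3, d@B2, e@B1, f@B3}   OUT={b@B3, c@B4, d@B2, e@B4, f@B3}
  B5:   IN={b@B3, c@B4, d@B2, e@B4, f@B3}   OUT={b@B5, c@B4, d@B2, e@B4, f@B5}
  B6:   IN={b@B5, c@B4, d@B2, e@B4, f@B5}   OUT={a@B6, b@B5, c@B4, d@B2, e@B4, f@B5}
  B7:   IN={a@B6, b@B3, b@B5, c@B4, d@B2, e@B4, f@B3, f@B5}   OUT={a@B6, b@B7, c@B4, d@B7, e@B4, f@B3, f@B5}
  B8:   IN={a@B6, b@B7, c@B4, d@B7, e@B4, f@B3, f@B5}   OUT={a@B8, b@B7, c@B4, d@B7, e@B4, f@B8}
  B9:   IN={a@B8, b@B7, c@B4, d@B7, e@B4, f@B8}   OUT={a@B8, b@B7, c@B9, d@B7, e@B4, f@B8}

Merge at B5: IN[B5] = OUT[B4] = {b@B3, c@B4, d@B2, e@B4, f@B3}
Applying B5's transfer function to that IN value gives OUT[B5] (row B5 above).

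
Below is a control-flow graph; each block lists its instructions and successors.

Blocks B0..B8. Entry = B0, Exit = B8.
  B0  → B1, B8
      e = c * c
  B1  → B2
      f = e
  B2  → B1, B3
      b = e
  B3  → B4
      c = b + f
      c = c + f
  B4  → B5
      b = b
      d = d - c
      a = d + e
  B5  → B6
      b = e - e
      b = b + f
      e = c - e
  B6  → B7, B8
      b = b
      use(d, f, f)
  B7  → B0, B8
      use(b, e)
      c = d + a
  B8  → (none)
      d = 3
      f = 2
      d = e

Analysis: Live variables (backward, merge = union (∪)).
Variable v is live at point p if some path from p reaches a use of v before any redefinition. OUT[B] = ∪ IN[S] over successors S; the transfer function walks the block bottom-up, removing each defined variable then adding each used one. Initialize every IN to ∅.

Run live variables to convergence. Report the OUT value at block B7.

Fixpoint table:
  B0: | IN={c, d} | OUT={d, e}
  B1: | IN={d, e} | OUT={d, e, f}
  B2: | IN={d, e, f} | OUT={b, d, e, f}
  B3: | IN={b, d, e, f} | OUT={b, c, d, e, f}
  B4: | IN={b, c, d, e, f} | OUT={a, c, d, e, f}
  B5: | IN={a, c, d, e, f} | OUT={a, b, d, e, f}
  B6: | IN={a, b, d, e, f} | OUT={a, b, d, e}
  B7: | IN={a, b, d, e} | OUT={c, d, e}
  B8: | IN={e} | OUT={}

Merge at B7: OUT[B7] = IN[B0] ⊔ IN[B8] = {c, d, e}

Answer: {c, d, e}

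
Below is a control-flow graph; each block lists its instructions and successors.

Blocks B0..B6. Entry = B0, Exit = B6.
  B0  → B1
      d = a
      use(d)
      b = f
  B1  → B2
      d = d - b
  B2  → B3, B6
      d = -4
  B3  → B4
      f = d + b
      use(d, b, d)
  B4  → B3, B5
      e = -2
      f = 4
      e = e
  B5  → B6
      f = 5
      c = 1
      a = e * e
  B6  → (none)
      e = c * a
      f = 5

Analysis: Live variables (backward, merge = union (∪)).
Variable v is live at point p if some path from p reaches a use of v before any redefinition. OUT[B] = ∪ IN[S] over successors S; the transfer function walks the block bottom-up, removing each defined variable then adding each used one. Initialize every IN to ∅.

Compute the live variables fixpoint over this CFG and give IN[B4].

Answer: {b, d}

Derivation:
Per-block solution:
  B0: | IN={a, c, f} | OUT={a, b, c, d}
  B1: | IN={a, b, c, d} | OUT={a, b, c}
  B2: | IN={a, b, c} | OUT={a, b, c, d}
  B3: | IN={b, d} | OUT={b, d}
  B4: | IN={b, d} | OUT={b, d, e}
  B5: | IN={e} | OUT={a, c}
  B6: | IN={a, c} | OUT={}

Merge at B4: OUT[B4] = IN[B3] ⊔ IN[B5] = {b, d, e}
Applying B4's transfer function to that OUT value gives IN[B4] (row B4 above).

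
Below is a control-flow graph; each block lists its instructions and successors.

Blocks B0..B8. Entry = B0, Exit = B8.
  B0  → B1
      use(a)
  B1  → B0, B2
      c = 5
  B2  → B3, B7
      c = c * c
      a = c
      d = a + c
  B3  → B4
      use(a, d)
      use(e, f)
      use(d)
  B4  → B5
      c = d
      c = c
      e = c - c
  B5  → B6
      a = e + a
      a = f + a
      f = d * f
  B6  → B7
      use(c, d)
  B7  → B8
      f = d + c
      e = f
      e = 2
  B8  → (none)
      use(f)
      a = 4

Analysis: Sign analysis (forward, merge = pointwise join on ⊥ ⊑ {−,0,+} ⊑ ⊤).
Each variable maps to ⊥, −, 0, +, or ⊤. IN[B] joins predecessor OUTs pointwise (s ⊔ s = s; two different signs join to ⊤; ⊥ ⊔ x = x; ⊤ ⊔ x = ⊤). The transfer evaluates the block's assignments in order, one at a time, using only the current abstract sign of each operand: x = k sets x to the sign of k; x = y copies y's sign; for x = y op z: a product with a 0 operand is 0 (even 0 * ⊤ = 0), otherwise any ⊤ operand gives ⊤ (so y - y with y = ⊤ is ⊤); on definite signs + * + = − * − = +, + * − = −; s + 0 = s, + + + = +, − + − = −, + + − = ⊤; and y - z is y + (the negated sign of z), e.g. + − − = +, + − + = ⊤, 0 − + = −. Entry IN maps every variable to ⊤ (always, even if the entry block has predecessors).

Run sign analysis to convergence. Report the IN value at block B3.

Answer: {a: +, b: ⊤, c: +, d: +, e: ⊤, f: ⊤}

Derivation:
Converged values:
  B0: | IN=(all ⊤) | OUT=(all ⊤)
  B1: | IN=(all ⊤) | OUT={c:+; rest ⊤}
  B2: | IN={c:+; rest ⊤} | OUT={a:+, c:+, d:+; rest ⊤}
  B3: | IN={a:+, c:+, d:+; rest ⊤} | OUT={a:+, c:+, d:+; rest ⊤}
  B4: | IN={a:+, c:+, d:+; rest ⊤} | OUT={a:+, c:+, d:+; rest ⊤}
  B5: | IN={a:+, c:+, d:+; rest ⊤} | OUT={c:+, d:+; rest ⊤}
  B6: | IN={c:+, d:+; rest ⊤} | OUT={c:+, d:+; rest ⊤}
  B7: | IN={c:+, d:+; rest ⊤} | OUT={c:+, d:+, e:+, f:+; rest ⊤}
  B8: | IN={c:+, d:+, e:+, f:+; rest ⊤} | OUT={a:+, c:+, d:+, e:+, f:+; rest ⊤}

Merge at B3: IN[B3] = OUT[B2] = {a: +, b: ⊤, c: +, d: +, e: ⊤, f: ⊤}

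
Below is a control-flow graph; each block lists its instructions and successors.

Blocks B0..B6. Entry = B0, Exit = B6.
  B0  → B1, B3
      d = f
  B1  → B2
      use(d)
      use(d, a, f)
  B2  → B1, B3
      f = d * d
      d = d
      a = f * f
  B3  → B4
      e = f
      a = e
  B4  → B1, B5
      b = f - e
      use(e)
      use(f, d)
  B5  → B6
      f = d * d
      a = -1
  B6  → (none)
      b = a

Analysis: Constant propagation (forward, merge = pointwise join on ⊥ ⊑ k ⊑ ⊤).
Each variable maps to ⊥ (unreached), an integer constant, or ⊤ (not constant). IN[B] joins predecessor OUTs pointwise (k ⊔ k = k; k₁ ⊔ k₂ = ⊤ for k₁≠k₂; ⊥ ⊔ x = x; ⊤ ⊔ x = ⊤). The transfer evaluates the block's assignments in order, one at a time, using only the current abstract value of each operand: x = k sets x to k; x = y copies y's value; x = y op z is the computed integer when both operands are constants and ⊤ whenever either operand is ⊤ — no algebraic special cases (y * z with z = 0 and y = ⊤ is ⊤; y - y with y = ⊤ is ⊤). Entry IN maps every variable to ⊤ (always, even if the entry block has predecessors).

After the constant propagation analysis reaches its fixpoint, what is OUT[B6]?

Fixpoint table:
  B0:   IN=(all ⊤)   OUT=(all ⊤)
  B1:   IN=(all ⊤)   OUT=(all ⊤)
  B2:   IN=(all ⊤)   OUT=(all ⊤)
  B3:   IN=(all ⊤)   OUT=(all ⊤)
  B4:   IN=(all ⊤)   OUT=(all ⊤)
  B5:   IN=(all ⊤)   OUT={a:-1; rest ⊤}
  B6:   IN={a:-1; rest ⊤}   OUT={a:-1, b:-1; rest ⊤}

Merge at B6: IN[B6] = OUT[B5] = {a: -1, b: ⊤, c: ⊤, d: ⊤, e: ⊤, f: ⊤}
Applying B6's transfer function to that IN value gives OUT[B6] (row B6 above).

Answer: {a: -1, b: -1, c: ⊤, d: ⊤, e: ⊤, f: ⊤}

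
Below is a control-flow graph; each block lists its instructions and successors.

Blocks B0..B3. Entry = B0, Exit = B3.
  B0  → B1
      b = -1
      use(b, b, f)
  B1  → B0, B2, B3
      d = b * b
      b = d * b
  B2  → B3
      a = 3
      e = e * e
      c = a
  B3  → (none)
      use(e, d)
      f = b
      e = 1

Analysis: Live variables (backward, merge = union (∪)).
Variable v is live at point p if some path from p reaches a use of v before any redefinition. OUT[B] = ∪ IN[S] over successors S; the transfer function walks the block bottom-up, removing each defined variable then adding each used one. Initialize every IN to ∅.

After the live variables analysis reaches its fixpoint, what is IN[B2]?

Answer: {b, d, e}

Trace:
Converged values:
  B0: | IN={e, f} | OUT={b, e, f}
  B1: | IN={b, e, f} | OUT={b, d, e, f}
  B2: | IN={b, d, e} | OUT={b, d, e}
  B3: | IN={b, d, e} | OUT={}

Merge at B2: OUT[B2] = IN[B3] = {b, d, e}
Applying B2's transfer function to that OUT value gives IN[B2] (row B2 above).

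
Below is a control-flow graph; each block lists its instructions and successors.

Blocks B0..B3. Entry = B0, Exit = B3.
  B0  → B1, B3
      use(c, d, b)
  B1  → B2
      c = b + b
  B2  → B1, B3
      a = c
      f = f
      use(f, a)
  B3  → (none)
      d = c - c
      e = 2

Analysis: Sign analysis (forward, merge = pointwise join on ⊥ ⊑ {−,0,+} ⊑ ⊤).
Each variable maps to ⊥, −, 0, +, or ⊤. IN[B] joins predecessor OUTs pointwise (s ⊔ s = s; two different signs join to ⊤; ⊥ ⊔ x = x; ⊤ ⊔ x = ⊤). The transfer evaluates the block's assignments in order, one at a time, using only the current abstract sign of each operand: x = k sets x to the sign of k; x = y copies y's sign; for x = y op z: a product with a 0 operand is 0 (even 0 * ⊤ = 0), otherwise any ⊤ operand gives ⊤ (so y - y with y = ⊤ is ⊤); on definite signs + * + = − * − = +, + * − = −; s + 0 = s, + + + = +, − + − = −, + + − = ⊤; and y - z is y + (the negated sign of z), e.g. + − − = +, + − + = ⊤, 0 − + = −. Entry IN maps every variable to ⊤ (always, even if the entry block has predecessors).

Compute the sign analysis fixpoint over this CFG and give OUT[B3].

Answer: {a: ⊤, b: ⊤, c: ⊤, d: ⊤, e: +, f: ⊤}

Trace:
Per-block solution:
  B0:   IN=(all ⊤)   OUT=(all ⊤)
  B1:   IN=(all ⊤)   OUT=(all ⊤)
  B2:   IN=(all ⊤)   OUT=(all ⊤)
  B3:   IN=(all ⊤)   OUT={e:+; rest ⊤}

Merge at B3: IN[B3] = OUT[B0] ⊔ OUT[B2] = {a: ⊤, b: ⊤, c: ⊤, d: ⊤, e: ⊤, f: ⊤}
Applying B3's transfer function to that IN value gives OUT[B3] (row B3 above).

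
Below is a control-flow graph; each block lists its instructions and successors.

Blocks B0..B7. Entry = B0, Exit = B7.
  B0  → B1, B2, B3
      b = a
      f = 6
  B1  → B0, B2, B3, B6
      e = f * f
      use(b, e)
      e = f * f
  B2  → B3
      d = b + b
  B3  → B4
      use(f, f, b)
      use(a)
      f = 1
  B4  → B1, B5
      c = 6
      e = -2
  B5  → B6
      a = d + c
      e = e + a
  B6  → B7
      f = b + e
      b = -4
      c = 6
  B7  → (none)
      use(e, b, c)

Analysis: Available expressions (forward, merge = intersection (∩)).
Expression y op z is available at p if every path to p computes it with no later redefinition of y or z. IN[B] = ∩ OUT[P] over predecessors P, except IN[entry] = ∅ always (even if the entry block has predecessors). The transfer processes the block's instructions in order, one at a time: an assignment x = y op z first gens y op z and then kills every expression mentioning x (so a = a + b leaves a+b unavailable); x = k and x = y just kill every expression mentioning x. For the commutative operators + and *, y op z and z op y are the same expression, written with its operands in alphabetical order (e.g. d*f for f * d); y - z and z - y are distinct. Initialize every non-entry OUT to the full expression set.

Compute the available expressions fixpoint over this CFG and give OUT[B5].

Answer: {c+d}

Trace:
Fixpoint table:
  B0:   IN={}   OUT={}
  B1:   IN={}   OUT={f*f}
  B2:   IN={}   OUT={b+b}
  B3:   IN={}   OUT={}
  B4:   IN={}   OUT={}
  B5:   IN={}   OUT={c+d}
  B6:   IN={}   OUT={}
  B7:   IN={}   OUT={}

Merge at B5: IN[B5] = OUT[B4] = {}
Applying B5's transfer function to that IN value gives OUT[B5] (row B5 above).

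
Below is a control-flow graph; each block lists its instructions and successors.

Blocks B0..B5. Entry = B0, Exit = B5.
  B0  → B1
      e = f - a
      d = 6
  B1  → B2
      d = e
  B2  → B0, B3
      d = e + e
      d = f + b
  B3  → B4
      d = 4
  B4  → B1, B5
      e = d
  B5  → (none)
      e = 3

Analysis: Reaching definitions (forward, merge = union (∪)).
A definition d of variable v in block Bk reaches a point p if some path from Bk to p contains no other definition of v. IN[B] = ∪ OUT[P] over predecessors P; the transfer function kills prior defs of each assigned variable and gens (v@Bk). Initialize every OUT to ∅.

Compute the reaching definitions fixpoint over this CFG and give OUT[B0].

Per-block solution:
  B0:  IN={d@B2, e@B0, e@B4}  OUT={d@B0, e@B0}
  B1:  IN={d@B0, d@B3, e@B0, e@B4}  OUT={d@B1, e@B0, e@B4}
  B2:  IN={d@B1, e@B0, e@B4}  OUT={d@B2, e@B0, e@B4}
  B3:  IN={d@B2, e@B0, e@B4}  OUT={d@B3, e@B0, e@B4}
  B4:  IN={d@B3, e@B0, e@B4}  OUT={d@B3, e@B4}
  B5:  IN={d@B3, e@B4}  OUT={d@B3, e@B5}

Merge at B0 (entry node, so the boundary value {} is joined with the incoming edge(s)): IN[B0] = {} ⊔ OUT[B2] = {d@B2, e@B0, e@B4}
Applying B0's transfer function to that IN value gives OUT[B0] (row B0 above).

Answer: {d@B0, e@B0}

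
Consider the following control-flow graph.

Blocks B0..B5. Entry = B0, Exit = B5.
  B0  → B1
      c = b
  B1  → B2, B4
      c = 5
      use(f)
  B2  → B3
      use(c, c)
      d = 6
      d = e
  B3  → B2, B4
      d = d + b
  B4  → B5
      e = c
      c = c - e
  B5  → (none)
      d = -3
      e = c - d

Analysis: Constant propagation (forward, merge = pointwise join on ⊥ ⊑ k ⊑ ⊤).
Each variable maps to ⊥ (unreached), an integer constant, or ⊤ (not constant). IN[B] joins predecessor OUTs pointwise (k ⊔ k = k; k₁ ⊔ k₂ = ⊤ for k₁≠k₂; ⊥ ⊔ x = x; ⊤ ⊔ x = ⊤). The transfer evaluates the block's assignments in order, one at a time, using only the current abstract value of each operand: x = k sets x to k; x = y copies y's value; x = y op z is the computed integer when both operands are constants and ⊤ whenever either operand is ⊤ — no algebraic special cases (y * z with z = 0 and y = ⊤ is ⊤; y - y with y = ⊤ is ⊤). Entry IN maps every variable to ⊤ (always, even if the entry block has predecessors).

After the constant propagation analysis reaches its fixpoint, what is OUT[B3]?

Converged values:
  B0:  IN=(all ⊤)  OUT=(all ⊤)
  B1:  IN=(all ⊤)  OUT={c:5; rest ⊤}
  B2:  IN={c:5; rest ⊤}  OUT={c:5; rest ⊤}
  B3:  IN={c:5; rest ⊤}  OUT={c:5; rest ⊤}
  B4:  IN={c:5; rest ⊤}  OUT={c:0, e:5; rest ⊤}
  B5:  IN={c:0, e:5; rest ⊤}  OUT={c:0, d:-3, e:3; rest ⊤}

Merge at B3: IN[B3] = OUT[B2] = {a: ⊤, b: ⊤, c: 5, d: ⊤, e: ⊤, f: ⊤}
Applying B3's transfer function to that IN value gives OUT[B3] (row B3 above).

Answer: {a: ⊤, b: ⊤, c: 5, d: ⊤, e: ⊤, f: ⊤}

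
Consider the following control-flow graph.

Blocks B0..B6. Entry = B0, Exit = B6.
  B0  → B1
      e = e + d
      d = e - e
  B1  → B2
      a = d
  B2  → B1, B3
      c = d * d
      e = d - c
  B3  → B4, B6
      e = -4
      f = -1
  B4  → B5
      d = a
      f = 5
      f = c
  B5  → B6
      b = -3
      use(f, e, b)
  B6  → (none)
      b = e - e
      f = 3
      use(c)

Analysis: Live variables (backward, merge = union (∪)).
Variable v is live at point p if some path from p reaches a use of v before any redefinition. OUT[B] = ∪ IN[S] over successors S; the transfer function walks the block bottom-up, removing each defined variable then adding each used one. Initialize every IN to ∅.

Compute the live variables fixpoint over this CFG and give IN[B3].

Converged values:
  B0:  IN={d, e}  OUT={d}
  B1:  IN={d}  OUT={a, d}
  B2:  IN={a, d}  OUT={a, c, d}
  B3:  IN={a, c}  OUT={a, c, e}
  B4:  IN={a, c, e}  OUT={c, e, f}
  B5:  IN={c, e, f}  OUT={c, e}
  B6:  IN={c, e}  OUT={}

Merge at B3: OUT[B3] = IN[B4] ⊔ IN[B6] = {a, c, e}
Applying B3's transfer function to that OUT value gives IN[B3] (row B3 above).

Answer: {a, c}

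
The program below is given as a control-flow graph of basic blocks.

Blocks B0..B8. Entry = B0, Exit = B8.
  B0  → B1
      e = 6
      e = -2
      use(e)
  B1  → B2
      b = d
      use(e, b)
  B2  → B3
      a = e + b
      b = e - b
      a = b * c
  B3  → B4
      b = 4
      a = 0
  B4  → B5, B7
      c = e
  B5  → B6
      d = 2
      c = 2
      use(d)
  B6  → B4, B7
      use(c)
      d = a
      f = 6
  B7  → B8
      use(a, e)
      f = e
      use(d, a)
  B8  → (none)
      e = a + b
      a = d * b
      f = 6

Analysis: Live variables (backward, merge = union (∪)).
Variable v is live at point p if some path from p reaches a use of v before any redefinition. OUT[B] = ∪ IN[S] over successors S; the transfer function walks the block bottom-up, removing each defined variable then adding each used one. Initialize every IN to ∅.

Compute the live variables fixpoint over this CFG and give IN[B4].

Answer: {a, b, d, e}

Derivation:
Fixpoint table:
  B0: | IN={c, d} | OUT={c, d, e}
  B1: | IN={c, d, e} | OUT={b, c, d, e}
  B2: | IN={b, c, d, e} | OUT={d, e}
  B3: | IN={d, e} | OUT={a, b, d, e}
  B4: | IN={a, b, d, e} | OUT={a, b, d, e}
  B5: | IN={a, b, e} | OUT={a, b, c, e}
  B6: | IN={a, b, c, e} | OUT={a, b, d, e}
  B7: | IN={a, b, d, e} | OUT={a, b, d}
  B8: | IN={a, b, d} | OUT={}

Merge at B4: OUT[B4] = IN[B5] ⊔ IN[B7] = {a, b, d, e}
Applying B4's transfer function to that OUT value gives IN[B4] (row B4 above).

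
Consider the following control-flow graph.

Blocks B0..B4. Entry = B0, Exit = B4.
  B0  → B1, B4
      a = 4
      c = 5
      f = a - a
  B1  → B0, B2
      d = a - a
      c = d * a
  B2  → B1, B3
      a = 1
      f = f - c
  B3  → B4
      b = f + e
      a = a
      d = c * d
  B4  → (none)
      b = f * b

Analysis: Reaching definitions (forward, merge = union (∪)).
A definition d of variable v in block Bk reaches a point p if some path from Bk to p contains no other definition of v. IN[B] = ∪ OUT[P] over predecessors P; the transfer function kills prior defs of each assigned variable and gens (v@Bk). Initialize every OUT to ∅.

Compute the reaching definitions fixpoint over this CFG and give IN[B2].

Answer: {a@B0, a@B2, c@B1, d@B1, f@B0, f@B2}

Derivation:
Fixpoint table:
  B0: | IN={a@B0, a@B2, c@B1, d@B1, f@B0, f@B2} | OUT={a@B0, c@B0, d@B1, f@B0}
  B1: | IN={a@B0, a@B2, c@B0, c@B1, d@B1, f@B0, f@B2} | OUT={a@B0, a@B2, c@B1, d@B1, f@B0, f@B2}
  B2: | IN={a@B0, a@B2, c@B1, d@B1, f@B0, f@B2} | OUT={a@B2, c@B1, d@B1, f@B2}
  B3: | IN={a@B2, c@B1, d@B1, f@B2} | OUT={a@B3, b@B3, c@B1, d@B3, f@B2}
  B4: | IN={a@B0, a@B3, b@B3, c@B0, c@B1, d@B1, d@B3, f@B0, f@B2} | OUT={a@B0, a@B3, b@B4, c@B0, c@B1, d@B1, d@B3, f@B0, f@B2}

Merge at B2: IN[B2] = OUT[B1] = {a@B0, a@B2, c@B1, d@B1, f@B0, f@B2}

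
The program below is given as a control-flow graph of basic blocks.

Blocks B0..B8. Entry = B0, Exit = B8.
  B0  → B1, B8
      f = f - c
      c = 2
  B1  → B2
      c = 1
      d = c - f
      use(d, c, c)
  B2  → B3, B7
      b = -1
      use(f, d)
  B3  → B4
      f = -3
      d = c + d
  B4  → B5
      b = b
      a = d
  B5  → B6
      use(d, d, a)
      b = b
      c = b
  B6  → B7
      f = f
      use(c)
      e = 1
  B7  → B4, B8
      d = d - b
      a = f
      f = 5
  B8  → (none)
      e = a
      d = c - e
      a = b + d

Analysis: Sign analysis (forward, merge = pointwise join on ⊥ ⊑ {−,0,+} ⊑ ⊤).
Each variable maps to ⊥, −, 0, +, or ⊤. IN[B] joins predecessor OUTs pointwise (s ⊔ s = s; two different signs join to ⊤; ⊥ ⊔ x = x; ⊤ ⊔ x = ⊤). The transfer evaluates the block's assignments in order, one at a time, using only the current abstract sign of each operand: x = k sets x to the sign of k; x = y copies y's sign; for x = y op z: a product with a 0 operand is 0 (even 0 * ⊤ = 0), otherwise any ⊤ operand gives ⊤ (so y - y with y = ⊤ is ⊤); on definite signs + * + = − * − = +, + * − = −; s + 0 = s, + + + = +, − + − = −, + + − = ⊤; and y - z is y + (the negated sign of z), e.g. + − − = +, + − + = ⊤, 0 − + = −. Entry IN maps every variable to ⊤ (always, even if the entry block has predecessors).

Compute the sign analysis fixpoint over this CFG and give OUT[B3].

Answer: {a: ⊤, b: -, c: +, d: ⊤, e: ⊤, f: -}

Working:
Converged values:
  B0:  IN=(all ⊤)  OUT={c:+; rest ⊤}
  B1:  IN={c:+; rest ⊤}  OUT={c:+; rest ⊤}
  B2:  IN={c:+; rest ⊤}  OUT={b:-, c:+; rest ⊤}
  B3:  IN={b:-, c:+; rest ⊤}  OUT={b:-, c:+, f:-; rest ⊤}
  B4:  IN={b:-; rest ⊤}  OUT={b:-; rest ⊤}
  B5:  IN={b:-; rest ⊤}  OUT={b:-, c:-; rest ⊤}
  B6:  IN={b:-, c:-; rest ⊤}  OUT={b:-, c:-, e:+; rest ⊤}
  B7:  IN={b:-; rest ⊤}  OUT={b:-, f:+; rest ⊤}
  B8:  IN=(all ⊤)  OUT=(all ⊤)

Merge at B3: IN[B3] = OUT[B2] = {a: ⊤, b: -, c: +, d: ⊤, e: ⊤, f: ⊤}
Applying B3's transfer function to that IN value gives OUT[B3] (row B3 above).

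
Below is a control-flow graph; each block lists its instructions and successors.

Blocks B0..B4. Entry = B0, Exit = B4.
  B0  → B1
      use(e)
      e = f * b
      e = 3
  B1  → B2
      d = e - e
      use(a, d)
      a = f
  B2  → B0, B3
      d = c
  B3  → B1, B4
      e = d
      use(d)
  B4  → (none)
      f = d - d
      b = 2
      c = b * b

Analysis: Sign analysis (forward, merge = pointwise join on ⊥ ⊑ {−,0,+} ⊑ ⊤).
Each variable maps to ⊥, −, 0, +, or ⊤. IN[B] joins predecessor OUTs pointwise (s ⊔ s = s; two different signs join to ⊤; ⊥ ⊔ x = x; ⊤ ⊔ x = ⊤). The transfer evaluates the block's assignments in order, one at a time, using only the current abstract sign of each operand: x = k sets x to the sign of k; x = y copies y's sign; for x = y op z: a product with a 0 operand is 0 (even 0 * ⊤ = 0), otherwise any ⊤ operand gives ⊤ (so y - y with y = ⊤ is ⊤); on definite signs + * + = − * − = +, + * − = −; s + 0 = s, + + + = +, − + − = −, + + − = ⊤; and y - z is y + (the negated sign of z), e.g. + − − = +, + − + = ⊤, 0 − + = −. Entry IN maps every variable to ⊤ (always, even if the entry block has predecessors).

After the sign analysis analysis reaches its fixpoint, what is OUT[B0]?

Per-block solution:
  B0:  IN=(all ⊤)  OUT={e:+; rest ⊤}
  B1:  IN=(all ⊤)  OUT=(all ⊤)
  B2:  IN=(all ⊤)  OUT=(all ⊤)
  B3:  IN=(all ⊤)  OUT=(all ⊤)
  B4:  IN=(all ⊤)  OUT={b:+, c:+; rest ⊤}

Merge at B0 (entry node, so the boundary value (all ⊤) is joined with the incoming edge(s)): IN[B0] = (all ⊤) ⊔ OUT[B2] = {a: ⊤, b: ⊤, c: ⊤, d: ⊤, e: ⊤, f: ⊤}
Applying B0's transfer function to that IN value gives OUT[B0] (row B0 above).

Answer: {a: ⊤, b: ⊤, c: ⊤, d: ⊤, e: +, f: ⊤}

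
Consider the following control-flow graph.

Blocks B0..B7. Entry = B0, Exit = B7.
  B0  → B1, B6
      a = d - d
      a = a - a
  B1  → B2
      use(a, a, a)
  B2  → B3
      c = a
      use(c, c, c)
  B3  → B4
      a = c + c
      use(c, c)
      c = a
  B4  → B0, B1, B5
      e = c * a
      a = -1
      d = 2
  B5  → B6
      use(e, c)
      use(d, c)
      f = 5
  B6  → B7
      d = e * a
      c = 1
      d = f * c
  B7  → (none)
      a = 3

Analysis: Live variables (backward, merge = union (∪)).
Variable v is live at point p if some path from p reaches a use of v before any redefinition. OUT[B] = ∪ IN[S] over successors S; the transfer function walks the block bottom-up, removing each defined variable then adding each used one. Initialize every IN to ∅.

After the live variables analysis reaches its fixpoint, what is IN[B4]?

Per-block solution:
  B0: | IN={d, e, f} | OUT={a, e, f}
  B1: | IN={a, f} | OUT={a, f}
  B2: | IN={a, f} | OUT={c, f}
  B3: | IN={c, f} | OUT={a, c, f}
  B4: | IN={a, c, f} | OUT={a, c, d, e, f}
  B5: | IN={a, c, d, e} | OUT={a, e, f}
  B6: | IN={a, e, f} | OUT={}
  B7: | IN={} | OUT={}

Merge at B4: OUT[B4] = IN[B0] ⊔ IN[B1] ⊔ IN[B5] = {a, c, d, e, f}
Applying B4's transfer function to that OUT value gives IN[B4] (row B4 above).

Answer: {a, c, f}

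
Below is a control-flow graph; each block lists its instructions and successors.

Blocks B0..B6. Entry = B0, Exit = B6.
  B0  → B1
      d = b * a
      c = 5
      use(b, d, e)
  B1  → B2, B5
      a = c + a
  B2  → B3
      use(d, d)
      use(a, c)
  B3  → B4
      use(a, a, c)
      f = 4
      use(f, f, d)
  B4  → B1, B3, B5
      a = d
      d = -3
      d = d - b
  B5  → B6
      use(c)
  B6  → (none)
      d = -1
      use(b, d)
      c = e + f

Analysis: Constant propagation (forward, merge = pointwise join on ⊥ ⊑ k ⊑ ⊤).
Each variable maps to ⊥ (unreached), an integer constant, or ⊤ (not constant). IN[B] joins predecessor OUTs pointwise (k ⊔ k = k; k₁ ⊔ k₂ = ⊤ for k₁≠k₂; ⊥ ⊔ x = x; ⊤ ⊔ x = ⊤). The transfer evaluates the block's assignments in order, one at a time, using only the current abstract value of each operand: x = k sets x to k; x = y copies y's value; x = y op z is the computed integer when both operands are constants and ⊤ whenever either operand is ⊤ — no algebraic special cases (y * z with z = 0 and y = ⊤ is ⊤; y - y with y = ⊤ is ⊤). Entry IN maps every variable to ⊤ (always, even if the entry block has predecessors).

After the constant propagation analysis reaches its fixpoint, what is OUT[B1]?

Answer: {a: ⊤, b: ⊤, c: 5, d: ⊤, e: ⊤, f: ⊤}

Working:
Per-block solution:
  B0: | IN=(all ⊤) | OUT={c:5; rest ⊤}
  B1: | IN={c:5; rest ⊤} | OUT={c:5; rest ⊤}
  B2: | IN={c:5; rest ⊤} | OUT={c:5; rest ⊤}
  B3: | IN={c:5; rest ⊤} | OUT={c:5, f:4; rest ⊤}
  B4: | IN={c:5, f:4; rest ⊤} | OUT={c:5, f:4; rest ⊤}
  B5: | IN={c:5; rest ⊤} | OUT={c:5; rest ⊤}
  B6: | IN={c:5; rest ⊤} | OUT={d:-1; rest ⊤}

Merge at B1: IN[B1] = OUT[B0] ⊔ OUT[B4] = {a: ⊤, b: ⊤, c: 5, d: ⊤, e: ⊤, f: ⊤}
Applying B1's transfer function to that IN value gives OUT[B1] (row B1 above).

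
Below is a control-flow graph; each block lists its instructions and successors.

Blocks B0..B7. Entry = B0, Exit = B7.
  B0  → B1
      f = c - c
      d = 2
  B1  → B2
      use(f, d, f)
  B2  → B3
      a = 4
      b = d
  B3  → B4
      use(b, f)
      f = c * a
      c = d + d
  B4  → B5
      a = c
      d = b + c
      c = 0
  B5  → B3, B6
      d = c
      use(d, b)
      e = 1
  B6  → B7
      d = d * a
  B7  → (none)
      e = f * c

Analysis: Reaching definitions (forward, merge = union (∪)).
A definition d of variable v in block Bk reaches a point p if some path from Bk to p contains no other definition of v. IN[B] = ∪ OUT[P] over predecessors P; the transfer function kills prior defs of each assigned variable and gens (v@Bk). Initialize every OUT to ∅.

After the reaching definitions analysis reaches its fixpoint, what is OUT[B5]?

Answer: {a@B4, b@B2, c@B4, d@B5, e@B5, f@B3}

Trace:
Converged values:
  B0:  IN={}  OUT={d@B0, f@B0}
  B1:  IN={d@B0, f@B0}  OUT={d@B0, f@B0}
  B2:  IN={d@B0, f@B0}  OUT={a@B2, b@B2, d@B0, f@B0}
  B3:  IN={a@B2, a@B4, b@B2, c@B4, d@B0, d@B5, e@B5, f@B0, f@B3}  OUT={a@B2, a@B4, b@B2, c@B3, d@B0, d@B5, e@B5, f@B3}
  B4:  IN={a@B2, a@B4, b@B2, c@B3, d@B0, d@B5, e@B5, f@B3}  OUT={a@B4, b@B2, c@B4, d@B4, e@B5, f@B3}
  B5:  IN={a@B4, b@B2, c@B4, d@B4, e@B5, f@B3}  OUT={a@B4, b@B2, c@B4, d@B5, e@B5, f@B3}
  B6:  IN={a@B4, b@B2, c@B4, d@B5, e@B5, f@B3}  OUT={a@B4, b@B2, c@B4, d@B6, e@B5, f@B3}
  B7:  IN={a@B4, b@B2, c@B4, d@B6, e@B5, f@B3}  OUT={a@B4, b@B2, c@B4, d@B6, e@B7, f@B3}

Merge at B5: IN[B5] = OUT[B4] = {a@B4, b@B2, c@B4, d@B4, e@B5, f@B3}
Applying B5's transfer function to that IN value gives OUT[B5] (row B5 above).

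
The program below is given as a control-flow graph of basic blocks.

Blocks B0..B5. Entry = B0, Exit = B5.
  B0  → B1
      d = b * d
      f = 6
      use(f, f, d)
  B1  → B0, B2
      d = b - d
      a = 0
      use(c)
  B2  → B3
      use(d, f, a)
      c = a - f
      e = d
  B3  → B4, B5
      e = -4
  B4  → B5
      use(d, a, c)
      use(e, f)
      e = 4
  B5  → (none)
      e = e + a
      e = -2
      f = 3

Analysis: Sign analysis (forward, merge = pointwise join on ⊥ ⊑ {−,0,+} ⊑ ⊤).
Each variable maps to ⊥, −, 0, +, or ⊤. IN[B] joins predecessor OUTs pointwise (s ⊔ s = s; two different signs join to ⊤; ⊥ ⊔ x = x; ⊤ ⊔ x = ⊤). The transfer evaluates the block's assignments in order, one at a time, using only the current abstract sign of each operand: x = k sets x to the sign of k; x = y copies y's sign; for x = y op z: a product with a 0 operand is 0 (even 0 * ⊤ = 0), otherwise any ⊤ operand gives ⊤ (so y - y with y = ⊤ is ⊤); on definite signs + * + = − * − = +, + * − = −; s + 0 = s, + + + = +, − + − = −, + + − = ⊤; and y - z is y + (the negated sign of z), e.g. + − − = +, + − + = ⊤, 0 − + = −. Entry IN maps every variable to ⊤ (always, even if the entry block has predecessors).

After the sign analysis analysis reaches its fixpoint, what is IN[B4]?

Answer: {a: 0, b: ⊤, c: -, d: ⊤, e: -, f: +}

Trace:
Fixpoint table:
  B0:  IN=(all ⊤)  OUT={f:+; rest ⊤}
  B1:  IN={f:+; rest ⊤}  OUT={a:0, f:+; rest ⊤}
  B2:  IN={a:0, f:+; rest ⊤}  OUT={a:0, c:-, f:+; rest ⊤}
  B3:  IN={a:0, c:-, f:+; rest ⊤}  OUT={a:0, c:-, e:-, f:+; rest ⊤}
  B4:  IN={a:0, c:-, e:-, f:+; rest ⊤}  OUT={a:0, c:-, e:+, f:+; rest ⊤}
  B5:  IN={a:0, c:-, f:+; rest ⊤}  OUT={a:0, c:-, e:-, f:+; rest ⊤}

Merge at B4: IN[B4] = OUT[B3] = {a: 0, b: ⊤, c: -, d: ⊤, e: -, f: +}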